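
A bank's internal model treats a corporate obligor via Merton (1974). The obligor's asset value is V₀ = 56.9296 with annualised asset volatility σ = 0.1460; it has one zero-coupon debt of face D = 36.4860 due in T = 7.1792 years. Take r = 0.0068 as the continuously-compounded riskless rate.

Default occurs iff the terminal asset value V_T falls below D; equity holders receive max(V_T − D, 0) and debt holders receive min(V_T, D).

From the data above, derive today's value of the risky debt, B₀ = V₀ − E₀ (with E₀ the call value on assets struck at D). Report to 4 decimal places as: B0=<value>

B0=33.9005

Equity is a call on the firm's assets struck at D = 36.4860:
d₁ = [ln(V₀/D) + (r + σ²/2)T] / (σ√T)
   = [ln(56.9296/36.4860) + (0.0068 + 0.5·0.1460²)·7.1792] / (0.1460·√7.1792)
   = [0.444887 + 0.125334] / 0.391193 = 1.457648
d₂ = d₁ − σ√T = 1.457648 − 0.391193 = 1.066455
N(d₁) = 0.927531,  N(d₂) = 0.856891,  e^(−rT) = 0.952354
E₀ = V₀·N(d₁) − D·e^(−rT)·N(d₂)
   = 56.9296·0.927531 − 36.4860·0.952354·0.856891 = 23.029087
B₀ = V₀ − E₀ = 56.9296 − 23.029087 = 33.900513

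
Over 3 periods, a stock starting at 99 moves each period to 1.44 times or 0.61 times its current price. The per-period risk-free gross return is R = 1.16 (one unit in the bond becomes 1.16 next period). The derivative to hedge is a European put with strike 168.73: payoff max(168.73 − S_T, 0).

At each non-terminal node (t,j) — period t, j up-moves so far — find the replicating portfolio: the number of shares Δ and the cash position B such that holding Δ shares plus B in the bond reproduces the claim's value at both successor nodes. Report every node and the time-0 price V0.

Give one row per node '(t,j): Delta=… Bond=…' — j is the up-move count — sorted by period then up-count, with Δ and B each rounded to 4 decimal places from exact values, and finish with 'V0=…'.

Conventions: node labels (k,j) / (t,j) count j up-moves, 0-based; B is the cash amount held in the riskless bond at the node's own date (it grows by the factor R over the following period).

(0,0): Delta=-0.4961 Bond=81.8651
(1,0): Delta=-1.0000 Bond=125.3939
(1,1): Delta=-0.3874 Bond=79.4718
(2,0): Delta=-1.0000 Bond=145.4569
(2,1): Delta=-1.0000 Bond=145.4569
(2,2): Delta=-0.2553 Bond=65.0682
V0=32.7509

No-arbitrage ⇒ martingale measure with p* = (R−d)/(u−d) = 0.6627.
Expiry values: V(3,0)=146.2589, V(3,1)=115.6834, V(3,2)=43.5053, V(3,3)=0.0000
Node (2,0) S=36.8379: V=(p*·115.6834+(1−p*)·146.2589)/1.16=108.6190; Δ=(115.6834−146.2589)/(53.0466−22.4711)=-1.0000; B=V−Δ·S=145.4569
Node (2,1) S=86.9616: V=(p*·43.5053+(1−p*)·115.6834)/1.16=58.4953; Δ=(43.5053−115.6834)/(125.2247−53.0466)=-1.0000; B=V−Δ·S=145.4569
Node (2,2) S=205.2864: V=(p*·0.0000+(1−p*)·43.5053)/1.16=12.6521; Δ=(0.0000−43.5053)/(295.6124−125.2247)=-0.2553; B=V−Δ·S=65.0682
Node (1,0) S=60.3900: V=(p*·58.4953+(1−p*)·108.6190)/1.16=65.0039; Δ=(58.4953−108.6190)/(86.9616−36.8379)=-1.0000; B=V−Δ·S=125.3939
Node (1,1) S=142.5600: V=(p*·12.6521+(1−p*)·58.4953)/1.16=24.2391; Δ=(12.6521−58.4953)/(205.2864−86.9616)=-0.3874; B=V−Δ·S=79.4718
Node (0,0) S=99.0000: V=(p*·24.2391+(1−p*)·65.0039)/1.16=32.7509; Δ=(24.2391−65.0039)/(142.5600−60.3900)=-0.4961; B=V−Δ·S=81.8651
As a check, the time-0 holding Δ(0,0)·S0 + B(0,0) comes to 32.7509 — exactly V0.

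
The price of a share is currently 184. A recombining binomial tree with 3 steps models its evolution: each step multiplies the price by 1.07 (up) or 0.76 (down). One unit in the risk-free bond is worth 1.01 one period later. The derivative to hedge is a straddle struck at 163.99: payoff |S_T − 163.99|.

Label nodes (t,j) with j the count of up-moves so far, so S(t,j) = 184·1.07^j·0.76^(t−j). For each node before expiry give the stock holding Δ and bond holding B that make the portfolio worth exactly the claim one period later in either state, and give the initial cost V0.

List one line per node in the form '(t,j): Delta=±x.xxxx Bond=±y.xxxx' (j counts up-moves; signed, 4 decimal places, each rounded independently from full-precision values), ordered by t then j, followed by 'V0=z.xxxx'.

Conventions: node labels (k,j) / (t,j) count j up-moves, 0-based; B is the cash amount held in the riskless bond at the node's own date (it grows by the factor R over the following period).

Arbitrage-free pricing uses the up-move probability p* = (R−d)/(u−d) = 0.8065, discounting each step at R = 1.01.
Expiry values: V(3,0)=83.2184, V(3,1)=50.2721, V(3,2)=3.8872, V(3,3)=61.4179
  t=2,j=0: stock 106.2784 → up 113.7179 (V=50.2721), down 80.7716 (V=83.2184). Price 56.0879; hedge Δ=-1.0000, bond B=162.3663.
  t=2,j=1: stock 149.6288 → up 160.1028 (V=3.8872), down 113.7179 (V=50.2721). Price 12.7375; hedge Δ=-1.0000, bond B=162.3663.
  t=2,j=2: stock 210.6616 → up 225.4079 (V=61.4179), down 160.1028 (V=3.8872). Price 49.7851; hedge Δ=0.8810, bond B=-135.7979.
  t=1,j=0: stock 139.8400 → up 149.6288 (V=12.7375), down 106.2784 (V=56.0879). Price 20.9187; hedge Δ=-1.0000, bond B=160.7587.
  t=1,j=1: stock 196.8800 → up 210.6616 (V=49.7851), down 149.6288 (V=12.7375). Price 42.1927; hedge Δ=0.6070, bond B=-77.3155.
  t=0,j=0: stock 184.0000 → up 196.8800 (V=42.1927), down 139.8400 (V=20.9187). Price 37.6981; hedge Δ=0.3730, bond B=-30.9274.
Check: Δ(0,0)·S0 + B(0,0) = 37.6981 = V0.

(0,0): Delta=0.3730 Bond=-30.9274
(1,0): Delta=-1.0000 Bond=160.7587
(1,1): Delta=0.6070 Bond=-77.3155
(2,0): Delta=-1.0000 Bond=162.3663
(2,1): Delta=-1.0000 Bond=162.3663
(2,2): Delta=0.8810 Bond=-135.7979
V0=37.6981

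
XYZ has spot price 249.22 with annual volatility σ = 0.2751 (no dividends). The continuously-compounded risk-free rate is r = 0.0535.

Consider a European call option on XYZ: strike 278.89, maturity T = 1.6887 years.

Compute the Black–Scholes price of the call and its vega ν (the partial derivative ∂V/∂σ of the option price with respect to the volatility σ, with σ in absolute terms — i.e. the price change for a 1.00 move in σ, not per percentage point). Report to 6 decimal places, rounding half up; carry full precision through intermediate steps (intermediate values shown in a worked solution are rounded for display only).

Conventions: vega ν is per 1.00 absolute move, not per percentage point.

price = 33.029441
ν = 128.323296

σ√T = 0.2751·√1.6887 = 0.357492
d₁ = (ln(S/K) + (r+σ²/2)T) / (σ√T) = (ln(249.22/278.89) + (0.0535+0.2751²/2)·1.6887) / 0.357492 = (-0.112481 + 0.154246) / 0.357492 = 0.116826
d₂ = d₁ − σ√T = 0.116826 − 0.357492 = -0.240666
e^{−rT} = 0.913616
N(d₁) = 0.546501,  N(d₂) = 0.404907
Call price V = S·N(d₁) − K·e^{−rT}·N(d₂) = 136.199003 − 103.169561 = 33.029441
φ(d₁) = (1/√(2π))·e^{−d₁²/2} = 0.396229
ν = S·φ(d₁)·√T = 128.323296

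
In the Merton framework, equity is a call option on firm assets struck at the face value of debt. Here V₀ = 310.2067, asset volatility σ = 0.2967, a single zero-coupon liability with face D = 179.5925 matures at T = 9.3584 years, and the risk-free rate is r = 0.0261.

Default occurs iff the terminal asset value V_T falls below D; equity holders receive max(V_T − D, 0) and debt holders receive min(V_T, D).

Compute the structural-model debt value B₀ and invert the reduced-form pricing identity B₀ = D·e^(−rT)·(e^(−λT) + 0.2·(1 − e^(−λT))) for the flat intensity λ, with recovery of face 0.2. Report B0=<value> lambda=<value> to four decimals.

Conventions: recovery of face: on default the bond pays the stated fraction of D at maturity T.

Apply the equity-as-call identities (strike 179.5925, horizon 9.3584 years):
d₁ = [ln(V₀/D) + (r + σ²/2)T] / (σ√T)
   = [ln(310.2067/179.5925) + (0.0261 + 0.5·0.2967²)·9.3584] / (0.2967·√9.3584)
   = [0.546548 + 0.656168] / 0.907650 = 1.325089
d₂ = d₁ − σ√T = 1.325089 − 0.907650 = 0.417439
N(d₁) = 0.907429,  N(d₂) = 0.661821,  e^(−rT) = 0.783288
E₀ = V₀·N(d₁) − D·e^(−rT)·N(d₂)
   = 310.2067·0.907429 − 179.5925·0.783288·0.661821 = 188.390389
B₀ = V₀ − E₀ = 310.2067 − 188.390389 = 121.816311
e^(−λT) = (B₀·e^(rT)/D − 0.2)/(1 − 0.2) = (121.8163·1.276669/179.5925 − 0.2)/0.8 = 0.83244413
λ = −ln(0.83244413)/9.3584 = 0.019596

B0=121.8163 lambda=0.0196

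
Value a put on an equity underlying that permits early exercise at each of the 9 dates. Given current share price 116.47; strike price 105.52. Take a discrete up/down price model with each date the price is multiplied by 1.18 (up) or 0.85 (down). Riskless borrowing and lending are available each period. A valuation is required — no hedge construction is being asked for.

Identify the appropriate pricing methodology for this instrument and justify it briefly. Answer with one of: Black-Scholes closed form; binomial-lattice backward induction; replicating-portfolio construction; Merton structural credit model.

Key observation: the exercise right at every one of the 9 steps is what matters: each node needs max(105.52 − S, continuation), which only the stepwise tree valuation starting from spot 116.47 delivers.

framework: binomial-lattice backward induction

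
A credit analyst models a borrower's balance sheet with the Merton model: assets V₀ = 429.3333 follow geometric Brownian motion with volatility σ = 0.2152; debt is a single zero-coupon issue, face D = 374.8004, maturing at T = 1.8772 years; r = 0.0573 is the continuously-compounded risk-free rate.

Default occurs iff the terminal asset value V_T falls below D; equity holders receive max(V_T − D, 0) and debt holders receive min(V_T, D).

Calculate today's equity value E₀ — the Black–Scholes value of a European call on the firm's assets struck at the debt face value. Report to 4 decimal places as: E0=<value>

E0=105.5497

Work the structural quantities from V₀ = 429.3333 against face 374.8004:
d₁ = [ln(V₀/D) + (r + σ²/2)T] / (σ√T)
   = [ln(429.3333/374.8004) + (0.0573 + 0.5·0.2152²)·1.8772] / (0.2152·√1.8772)
   = [0.135840 + 0.151031] / 0.294848 = 0.972947
d₂ = d₁ − σ√T = 0.972947 − 0.294848 = 0.678099
N(d₁) = 0.834710,  N(d₂) = 0.751146,  e^(−rT) = 0.898019
E₀ = V₀·N(d₁) − D·e^(−rT)·N(d₂)
   = 429.3333·0.834710 − 374.8004·0.898019·0.751146 = 105.549731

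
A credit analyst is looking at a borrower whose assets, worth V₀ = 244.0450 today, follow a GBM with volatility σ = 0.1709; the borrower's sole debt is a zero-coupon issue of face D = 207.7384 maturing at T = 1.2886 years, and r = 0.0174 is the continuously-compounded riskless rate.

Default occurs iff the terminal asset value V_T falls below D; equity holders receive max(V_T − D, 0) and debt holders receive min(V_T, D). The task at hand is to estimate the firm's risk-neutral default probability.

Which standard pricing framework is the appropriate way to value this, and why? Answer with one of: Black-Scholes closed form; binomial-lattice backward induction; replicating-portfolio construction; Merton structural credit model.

framework: Merton structural credit model

Key observation: the asked-for credit quantity lives on the firm's capital structure — asset value, asset volatility, debt face 207.7384 — which is the structural model's domain.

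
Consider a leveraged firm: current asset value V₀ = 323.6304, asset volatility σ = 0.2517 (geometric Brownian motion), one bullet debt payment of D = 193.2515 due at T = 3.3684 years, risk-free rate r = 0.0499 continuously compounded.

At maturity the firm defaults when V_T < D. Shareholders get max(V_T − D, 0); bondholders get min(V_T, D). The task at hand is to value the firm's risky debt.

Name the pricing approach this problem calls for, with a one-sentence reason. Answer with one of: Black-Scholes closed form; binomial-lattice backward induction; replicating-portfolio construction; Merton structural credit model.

framework: Merton structural credit model

Key observation: the asked-for credit quantity lives on the firm's capital structure — asset value, asset volatility, debt face 193.2515 — which is the structural model's domain.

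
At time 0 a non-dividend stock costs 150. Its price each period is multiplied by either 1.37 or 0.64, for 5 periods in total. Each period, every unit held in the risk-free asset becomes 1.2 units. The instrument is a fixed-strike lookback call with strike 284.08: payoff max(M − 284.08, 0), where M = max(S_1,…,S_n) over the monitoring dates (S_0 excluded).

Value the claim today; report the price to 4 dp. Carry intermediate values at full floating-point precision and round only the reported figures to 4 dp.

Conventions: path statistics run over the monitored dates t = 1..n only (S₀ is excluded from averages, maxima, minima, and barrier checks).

Risk-neutral up-probability p* = (R−d)/(u−d) = (1.2−0.64)/(1.37−0.64) = 0.7671; the claim prices as the p*-weighted sum of path payoffs discounted by R^5.
Enumerate all 2^5 = 32 price paths (U = up ×1.37, D = down ×0.64); each path with k up-moves has probability p*^k·(1−p*)^(5−k).
DDDDD: M=96.0000, payoff=0.0000, prob=0.000685
UDDDD: M=205.5000, payoff=0.0000, prob=0.002256
DUDDD: M=131.5200, payoff=0.0000, prob=0.002256
UUDDD: M=281.5350, payoff=0.0000, prob=0.007432
DDUDD: M=96.0000, payoff=0.0000, prob=0.002256
UDUDD: M=205.5000, payoff=0.0000, prob=0.007432
DUUDD: M=180.1824, payoff=0.0000, prob=0.007432
UUUDD: M=385.7029, payoff=101.6230, prob=0.024482
DDDUD: M=96.0000, payoff=0.0000, prob=0.002256
UDDUD: M=205.5000, payoff=0.0000, prob=0.007432
DUDUD: M=131.5200, payoff=0.0000, prob=0.007432
UUDUD: M=281.5350, payoff=0.0000, prob=0.024482
DDUUD: M=115.3167, payoff=0.0000, prob=0.007432
UDUUD: M=246.8499, payoff=0.0000, prob=0.024482
DUUUD: M=246.8499, payoff=0.0000, prob=0.024482
UUUUD: M=528.4130, payoff=244.3330, prob=0.080647
DDDDU: M=96.0000, payoff=0.0000, prob=0.002256
UDDDU: M=205.5000, payoff=0.0000, prob=0.007432
DUDDU: M=131.5200, payoff=0.0000, prob=0.007432
UUDDU: M=281.5350, payoff=0.0000, prob=0.024482
DDUDU: M=96.0000, payoff=0.0000, prob=0.007432
UDUDU: M=205.5000, payoff=0.0000, prob=0.024482
DUUDU: M=180.1824, payoff=0.0000, prob=0.024482
UUUDU: M=385.7029, payoff=101.6230, prob=0.080647
DDDUU: M=96.0000, payoff=0.0000, prob=0.007432
UDDUU: M=205.5000, payoff=0.0000, prob=0.024482
DUDUU: M=157.9839, payoff=0.0000, prob=0.024482
UUDUU: M=338.1843, payoff=54.1043, prob=0.080647
DDUUU: M=157.9839, payoff=0.0000, prob=0.024482
UDUUU: M=338.1843, payoff=54.1043, prob=0.080647
DUUUU: M=338.1843, payoff=54.1043, prob=0.080647
UUUUU: M=723.9259, payoff=439.8459, prob=0.265660
Price = Σ prob·payoff / R^5 = 160.327533 / 2.488320 = 64.4320

price = 64.4320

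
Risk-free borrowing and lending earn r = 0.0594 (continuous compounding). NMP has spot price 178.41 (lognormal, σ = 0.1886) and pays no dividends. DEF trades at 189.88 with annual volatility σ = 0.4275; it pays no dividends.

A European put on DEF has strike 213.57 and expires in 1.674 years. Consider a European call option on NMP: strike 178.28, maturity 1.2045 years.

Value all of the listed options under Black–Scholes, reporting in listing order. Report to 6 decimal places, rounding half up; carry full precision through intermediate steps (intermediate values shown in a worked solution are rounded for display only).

price(DEF put K=213.57) = 43.509004
price(NMP call K=178.28) = 21.266468

[DEF put K=213.57]
σ√T = 0.4275·√1.674 = 0.553113
d₁ = (ln(S/K) + (r+σ²/2)T) / (σ√T) = (ln(189.88/213.57) + (0.0594+0.4275²/2)·1.674) / 0.553113 = (-0.117572 + 0.252403) / 0.553113 = 0.243766
d₂ = d₁ − σ√T = 0.243766 − 0.553113 = -0.309347
e^{−rT} = 0.905348
N(−d₁) = 0.403706,  N(−d₂) = 0.621471
price = K·e^{−rT}·N(−d₂) − S·N(−d₁) = 120.164692 − 76.655688 = 43.509004
[NMP call K=178.28]
σ√T = 0.1886·√1.2045 = 0.206988
d₁ = (ln(S/K) + (r+σ²/2)T) / (σ√T) = (ln(178.41/178.28) + (0.0594+0.1886²/2)·1.2045) / 0.206988 = (0.000729 + 0.092969) / 0.206988 = 0.452675
d₂ = d₁ − σ√T = 0.452675 − 0.206988 = 0.245687
e^{−rT} = 0.930952
N(d₁) = 0.674609,  N(d₂) = 0.597038
price = S·N(d₁) − K·e^{−rT}·N(d₂) = 120.356908 − 99.090440 = 21.266468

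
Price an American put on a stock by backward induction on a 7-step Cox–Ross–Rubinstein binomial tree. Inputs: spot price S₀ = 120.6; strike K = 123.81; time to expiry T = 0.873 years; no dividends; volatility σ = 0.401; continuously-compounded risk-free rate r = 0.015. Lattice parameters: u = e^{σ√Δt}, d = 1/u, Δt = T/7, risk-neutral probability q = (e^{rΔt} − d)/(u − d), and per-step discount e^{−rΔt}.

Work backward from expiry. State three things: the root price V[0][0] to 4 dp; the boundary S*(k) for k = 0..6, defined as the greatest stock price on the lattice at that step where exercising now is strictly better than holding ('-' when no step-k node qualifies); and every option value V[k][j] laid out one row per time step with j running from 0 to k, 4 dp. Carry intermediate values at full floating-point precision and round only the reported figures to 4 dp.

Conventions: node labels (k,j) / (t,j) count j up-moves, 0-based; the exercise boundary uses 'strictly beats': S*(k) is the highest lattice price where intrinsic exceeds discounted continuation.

Δt=0.12471, u=1.15213, d=0.86796, q=0.47125, disc=e^(-rΔt)=0.99813
k=7 terminal: V=max(K-S,0) → 79.0556 64.4028 44.9526 19.1344 0.0000 0.0000 0.0000 0.0000
k=6: j=0 S=51.5629 intr=72.2471 cont=72.0157 V=72.2471[EX]; j=1 S=68.4448 intr=55.3652 cont=55.1338 V=55.3652[EX]; j=2 S=90.8540 intr=32.9560 cont=32.7246 V=32.9560[EX]; j=3 S=120.6000 intr=3.2100 cont=10.0985 V=10.0985[hold]; j=4 S=160.0850 intr=0.0000 cont=0.0000 V=0.0000[hold]; j=5 S=212.4975 intr=0.0000 cont=0.0000 V=0.0000[hold]; j=6 S=282.0702 intr=0.0000 cont=0.0000 V=0.0000[hold]  S*(6)=90.8540
k=5: j=0 S=59.4072 intr=64.4028 cont=64.1714 V=64.4028[EX]; j=1 S=78.8574 intr=44.9526 cont=44.7212 V=44.9526[EX]; j=2 S=104.6756 intr=19.1344 cont=22.1430 V=22.1430[hold]; j=3 S=138.9469 intr=0.0000 cont=5.3296 V=5.3296[hold]; j=4 S=184.4388 intr=0.0000 cont=0.0000 V=0.0000[hold]; j=5 S=244.8249 intr=0.0000 cont=0.0000 V=0.0000[hold]  S*(5)=78.8574
k=4: j=0 S=68.4448 intr=55.3652 cont=55.1338 V=55.3652[EX]; j=1 S=90.8540 intr=32.9560 cont=34.1398 V=34.1398[hold]; j=2 S=120.6000 intr=3.2100 cont=14.1932 V=14.1932[hold]; j=3 S=160.0850 intr=0.0000 cont=2.8128 V=2.8128[hold]; j=4 S=212.4975 intr=0.0000 cont=0.0000 V=0.0000[hold]  S*(4)=68.4448
k=3: j=0 S=78.8574 intr=44.9526 cont=45.2780 V=45.2780[hold]; j=1 S=104.6756 intr=19.1344 cont=24.6938 V=24.6938[hold]; j=2 S=138.9469 intr=0.0000 cont=8.8138 V=8.8138[hold]; j=3 S=184.4388 intr=0.0000 cont=1.4845 V=1.4845[hold]  S*(3)=-
k=2: j=0 S=90.8540 intr=32.9560 cont=35.5113 V=35.5113[hold]; j=1 S=120.6000 intr=3.2100 cont=17.1783 V=17.1783[hold]; j=2 S=160.0850 intr=0.0000 cont=5.3499 V=5.3499[hold]  S*(2)=-
k=1: j=0 S=104.6756 intr=19.1344 cont=26.8217 V=26.8217[hold]; j=1 S=138.9469 intr=0.0000 cont=11.5825 V=11.5825[hold]  S*(1)=-
k=0: j=0 S=120.6000 intr=3.2100 cont=19.6036 V=19.6036[hold]  S*(0)=-

price = 19.6036
boundary = - - - - 68.4448 78.8574 90.8540
tree:
19.6036
26.8217 11.5825
35.5113 17.1783 5.3499
45.2780 24.6938 8.8138 1.4845
55.3652 34.1398 14.1932 2.8128 0.0000
64.4028 44.9526 22.1430 5.3296 0.0000 0.0000
72.2471 55.3652 32.9560 10.0985 0.0000 0.0000 0.0000
79.0556 64.4028 44.9526 19.1344 0.0000 0.0000 0.0000 0.0000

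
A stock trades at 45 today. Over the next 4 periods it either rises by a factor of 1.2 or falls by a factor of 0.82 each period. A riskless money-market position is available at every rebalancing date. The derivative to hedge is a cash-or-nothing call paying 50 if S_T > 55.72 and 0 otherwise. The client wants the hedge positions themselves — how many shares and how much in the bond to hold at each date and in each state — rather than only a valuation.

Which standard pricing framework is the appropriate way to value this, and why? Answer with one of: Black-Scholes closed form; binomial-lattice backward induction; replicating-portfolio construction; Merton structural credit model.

framework: replicating-portfolio construction

Key observation: the deliverable is the dynamic trading strategy on the 4-step tree (spot 45, moves 1.2 and 0.82), so the valuation must go through the node-by-node replicating-portfolio solve.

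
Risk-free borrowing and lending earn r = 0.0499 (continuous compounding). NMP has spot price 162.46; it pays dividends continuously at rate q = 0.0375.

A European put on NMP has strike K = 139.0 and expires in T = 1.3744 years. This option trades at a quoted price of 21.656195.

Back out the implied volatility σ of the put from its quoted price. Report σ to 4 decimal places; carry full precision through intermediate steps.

At σ = 0.4966 the Black–Scholes value reproduces the quote:
σ√T = 0.4966·√1.3744 = 0.582188
d₁ = (ln(S/K) + (r−q+σ²/2)T) / (σ√T) = (ln(162.46/139.0) + (0.0499−0.0375+0.4966²/2)·1.3744) / 0.582188 = (0.155958 + 0.186514) / 0.582188 = 0.588250
d₂ = d₁ − σ√T = 0.588250 − 0.582188 = 0.006062
e^{−rT} = 0.933716
e^{−qT} = 0.949766
N(−d₁) = 0.278182,  N(−d₂) = 0.497582
V = K·e^{−rT}·N(−d₂) − S·e^{−qT}·N(−d₁) = 64.579437 − 42.923242 = 21.656195 (the quoted price), and the Black–Scholes price is strictly increasing in σ, so σ is unique

sigma = 0.4966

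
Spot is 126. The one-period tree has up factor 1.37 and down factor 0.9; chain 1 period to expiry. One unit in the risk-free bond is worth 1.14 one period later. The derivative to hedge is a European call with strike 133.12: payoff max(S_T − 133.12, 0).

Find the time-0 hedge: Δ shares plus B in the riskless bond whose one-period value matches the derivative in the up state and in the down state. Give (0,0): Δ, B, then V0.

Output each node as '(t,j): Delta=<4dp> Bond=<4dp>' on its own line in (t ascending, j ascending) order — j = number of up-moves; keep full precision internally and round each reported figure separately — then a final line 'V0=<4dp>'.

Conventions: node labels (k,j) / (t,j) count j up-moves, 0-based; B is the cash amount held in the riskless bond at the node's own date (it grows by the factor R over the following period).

(0,0): Delta=0.6670 Bond=-66.3494
V0=17.6932

Under the risk-neutral measure, an up-move has probability p* = (R−d)/(u−d) = 0.5106 and values discount at R = 1.14.
At maturity the claim pays: V(1,0)=0.0000, V(1,1)=39.5000
  t=0,j=0: stock 126.0000 → up 172.6200 (V=39.5000), down 113.4000 (V=0.0000). Price 17.6932; hedge Δ=0.6670, bond B=-66.3494.
Check: Δ(0,0)·S0 + B(0,0) = 17.6932 = V0.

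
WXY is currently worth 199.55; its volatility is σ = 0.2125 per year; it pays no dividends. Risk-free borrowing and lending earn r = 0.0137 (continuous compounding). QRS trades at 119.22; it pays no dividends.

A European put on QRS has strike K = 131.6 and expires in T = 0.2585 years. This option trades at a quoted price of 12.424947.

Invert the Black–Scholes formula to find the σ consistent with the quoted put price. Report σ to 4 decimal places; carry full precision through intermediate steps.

At σ = 0.1523 the Black–Scholes value reproduces the quote:
σ√T = 0.1523·√0.2585 = 0.077434
d₁ = (ln(S/K) + (r+σ²/2)T) / (σ√T) = (ln(119.22/131.6) + (0.0137+0.1523²/2)·0.2585) / 0.077434 = (-0.098796 + 0.006539) / 0.077434 = -1.191432
d₂ = d₁ − σ√T = -1.191432 − 0.077434 = -1.268866
e^{−rT} = 0.996465
N(−d₁) = 0.883258,  N(−d₂) = 0.897756
V = K·e^{−rT}·N(−d₂) − S·N(−d₁) = 117.726972 − 105.302025 = 12.424947 (matching the quote); vega is positive throughout, so no other σ reproduces this price

sigma = 0.1523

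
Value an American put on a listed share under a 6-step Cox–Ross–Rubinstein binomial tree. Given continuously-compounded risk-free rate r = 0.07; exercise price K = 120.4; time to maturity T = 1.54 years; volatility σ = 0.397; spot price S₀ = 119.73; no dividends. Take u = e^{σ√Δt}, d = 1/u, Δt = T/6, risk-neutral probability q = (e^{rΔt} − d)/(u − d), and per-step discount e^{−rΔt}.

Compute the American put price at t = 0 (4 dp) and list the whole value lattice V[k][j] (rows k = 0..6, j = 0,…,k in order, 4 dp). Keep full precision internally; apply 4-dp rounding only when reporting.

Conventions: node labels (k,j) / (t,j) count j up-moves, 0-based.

Δt=0.25667, u=1.22278, d=0.81781, q=0.49465, disc=e^(-rΔt)=0.98219
k=6 terminal: V=max(K-S,0) → 84.5815 66.8443 40.3236 0.6700 0.0000 0.0000 0.0000
k=5: j=0 S=43.7982 intr=76.6018 cont=74.4579 V=76.6018[EX]; j=1 S=65.4870 intr=54.9130 cont=52.7691 V=54.9130[EX]; j=2 S=97.9160 intr=22.4840 cont=20.3401 V=22.4840[EX]; j=3 S=146.4038 intr=0.0000 cont=0.3326 V=0.3326[hold]; j=4 S=218.9026 intr=0.0000 cont=0.0000 V=0.0000[hold]; j=5 S=327.3027 intr=0.0000 cont=0.0000 V=0.0000[hold]
k=4: j=0 S=53.5557 intr=66.8443 cont=64.7004 V=66.8443[EX]; j=1 S=80.0764 intr=40.3236 cont=38.1798 V=40.3236[EX]; j=2 S=119.7300 intr=0.6700 cont=11.3215 V=11.3215[hold]; j=3 S=179.0200 intr=0.0000 cont=0.1651 V=0.1651[hold]; j=4 S=267.6704 intr=0.0000 cont=0.0000 V=0.0000[hold]
k=3: j=0 S=65.4870 intr=54.9130 cont=52.7691 V=54.9130[EX]; j=1 S=97.9160 intr=22.4840 cont=25.5151 V=25.5151[hold]; j=2 S=146.4038 intr=0.0000 cont=5.6996 V=5.6996[hold]; j=3 S=218.9026 intr=0.0000 cont=0.0819 V=0.0819[hold]
k=2: j=0 S=80.0764 intr=40.3236 cont=39.6524 V=40.3236[EX]; j=1 S=119.7300 intr=0.6700 cont=15.4335 V=15.4335[hold]; j=2 S=179.0200 intr=0.0000 cont=2.8688 V=2.8688[hold]
k=1: j=0 S=97.9160 intr=22.4840 cont=27.5129 V=27.5129[hold]; j=1 S=146.4038 intr=0.0000 cont=9.0542 V=9.0542[hold]
k=0: j=0 S=119.7300 intr=0.6700 cont=18.0550 V=18.0550[hold]

price = 18.0550
tree:
18.0550
27.5129 9.0542
40.3236 15.4335 2.8688
54.9130 25.5151 5.6996 0.0819
66.8443 40.3236 11.3215 0.1651 0.0000
76.6018 54.9130 22.4840 0.3326 0.0000 0.0000
84.5815 66.8443 40.3236 0.6700 0.0000 0.0000 0.0000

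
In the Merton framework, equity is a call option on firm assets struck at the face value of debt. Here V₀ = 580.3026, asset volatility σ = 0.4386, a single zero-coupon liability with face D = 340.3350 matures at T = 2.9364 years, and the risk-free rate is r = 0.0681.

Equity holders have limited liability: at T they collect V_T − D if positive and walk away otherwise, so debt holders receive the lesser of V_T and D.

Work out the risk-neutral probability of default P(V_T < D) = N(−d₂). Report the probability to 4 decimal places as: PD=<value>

With assets at 580.3026 and a single debt payment of 340.3350 at 2.9364 years:
d₁ = [ln(V₀/D) + (r + σ²/2)T] / (σ√T)
   = [ln(580.3026/340.3350) + (0.0681 + 0.5·0.4386²)·2.9364] / (0.4386·√2.9364)
   = [0.533619 + 0.482406] / 0.751582 = 1.351850
d₂ = d₁ − σ√T = 1.351850 − 0.751582 = 0.600268
risk-neutral PD = N(−d₂) = N(-0.600268) = 0.274164

PD=0.2742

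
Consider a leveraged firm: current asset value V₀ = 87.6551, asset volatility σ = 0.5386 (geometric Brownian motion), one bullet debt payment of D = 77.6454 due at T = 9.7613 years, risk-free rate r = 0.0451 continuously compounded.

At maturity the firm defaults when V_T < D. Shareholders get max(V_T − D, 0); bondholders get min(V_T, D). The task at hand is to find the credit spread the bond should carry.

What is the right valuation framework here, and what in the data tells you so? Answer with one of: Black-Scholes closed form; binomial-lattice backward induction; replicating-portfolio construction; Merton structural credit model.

framework: Merton structural credit model

Key observation: the asked-for credit quantity lives on the firm's capital structure — asset value, asset volatility, debt face 77.6454 — which is the structural model's domain.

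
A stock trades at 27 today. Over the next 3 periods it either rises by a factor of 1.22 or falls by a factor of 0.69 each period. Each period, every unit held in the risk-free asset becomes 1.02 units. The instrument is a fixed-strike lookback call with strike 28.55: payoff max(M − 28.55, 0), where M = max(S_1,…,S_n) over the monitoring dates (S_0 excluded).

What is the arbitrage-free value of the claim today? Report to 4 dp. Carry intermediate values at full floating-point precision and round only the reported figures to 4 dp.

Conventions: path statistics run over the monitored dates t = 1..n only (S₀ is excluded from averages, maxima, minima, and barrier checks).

No-arbitrage gives p* = (R−d)/(u−d) = 0.6226: enumerate every path, weight its payoff by its p*-probability, and discount by R^3.
Enumerate all 2^3 = 8 price paths (U = up ×1.22, D = down ×0.69); each path with k up-moves has probability p*^k·(1−p*)^(3−k).
DDD: M=18.6300, payoff=0.0000, prob=0.053736
UDD: M=32.9400, payoff=4.3900, prob=0.088664
DUD: M=22.7286, payoff=0.0000, prob=0.088664
UUD: M=40.1868, payoff=11.6368, prob=0.146295
DDU: M=18.6300, payoff=0.0000, prob=0.088664
UDU: M=32.9400, payoff=4.3900, prob=0.146295
DUU: M=27.7289, payoff=0.0000, prob=0.146295
UUU: M=49.0279, payoff=20.4779, prob=0.241387
Price = Σ prob·payoff / R^3 = 7.676981 / 1.061208 = 7.2342

price = 7.2342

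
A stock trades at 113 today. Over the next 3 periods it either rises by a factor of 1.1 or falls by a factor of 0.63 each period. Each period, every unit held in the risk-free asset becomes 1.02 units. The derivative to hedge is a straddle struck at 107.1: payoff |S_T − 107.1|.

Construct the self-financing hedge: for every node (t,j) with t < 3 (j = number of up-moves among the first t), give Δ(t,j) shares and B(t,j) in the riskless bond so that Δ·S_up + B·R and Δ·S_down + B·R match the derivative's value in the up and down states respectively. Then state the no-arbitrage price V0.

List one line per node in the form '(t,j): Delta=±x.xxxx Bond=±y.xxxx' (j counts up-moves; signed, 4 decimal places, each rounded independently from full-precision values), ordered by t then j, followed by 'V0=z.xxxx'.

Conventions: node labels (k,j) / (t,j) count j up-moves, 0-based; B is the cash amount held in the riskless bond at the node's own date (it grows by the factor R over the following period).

(0,0): Delta=0.0792 Bond=25.6004
(1,0): Delta=-1.0000 Bond=102.9412
(1,1): Delta=0.2060 Bond=10.3527
(2,0): Delta=-1.0000 Bond=105.0000
(2,1): Delta=-1.0000 Bond=105.0000
(2,2): Delta=0.3477 Bond=-8.8126
V0=34.5508

Arbitrage-free pricing uses the up-move probability p* = (R−d)/(u−d) = 0.8298, discounting each step at R = 1.02.
At maturity the claim pays: V(3,0)=78.8447, V(3,1)=57.7653, V(3,2)=20.9601, V(3,3)=43.3030
Node (2,0) S=44.8497: V=(p*·57.7653+(1−p*)·78.8447)/1.02=60.1503; Δ=(57.7653−78.8447)/(49.3347−28.2553)=-1.0000; B=V−Δ·S=105.0000
Node (2,1) S=78.3090: V=(p*·20.9601+(1−p*)·57.7653)/1.02=26.6910; Δ=(20.9601−57.7653)/(86.1399−49.3347)=-1.0000; B=V−Δ·S=105.0000
Node (2,2) S=136.7300: V=(p*·43.3030+(1−p*)·20.9601)/1.02=38.7254; Δ=(43.3030−20.9601)/(150.4030−86.1399)=0.3477; B=V−Δ·S=-8.8126
Node (1,0) S=71.1900: V=(p*·26.6910+(1−p*)·60.1503)/1.02=31.7512; Δ=(26.6910−60.1503)/(78.3090−44.8497)=-1.0000; B=V−Δ·S=102.9412
Node (1,1) S=124.3000: V=(p*·38.7254+(1−p*)·26.6910)/1.02=35.9579; Δ=(38.7254−26.6910)/(136.7300−78.3090)=0.2060; B=V−Δ·S=10.3527
Node (0,0) S=113.0000: V=(p*·35.9579+(1−p*)·31.7512)/1.02=34.5508; Δ=(35.9579−31.7512)/(124.3000−71.1900)=0.0792; B=V−Δ·S=25.6004
As a check, the time-0 holding Δ(0,0)·S0 + B(0,0) comes to 34.5508 — exactly V0.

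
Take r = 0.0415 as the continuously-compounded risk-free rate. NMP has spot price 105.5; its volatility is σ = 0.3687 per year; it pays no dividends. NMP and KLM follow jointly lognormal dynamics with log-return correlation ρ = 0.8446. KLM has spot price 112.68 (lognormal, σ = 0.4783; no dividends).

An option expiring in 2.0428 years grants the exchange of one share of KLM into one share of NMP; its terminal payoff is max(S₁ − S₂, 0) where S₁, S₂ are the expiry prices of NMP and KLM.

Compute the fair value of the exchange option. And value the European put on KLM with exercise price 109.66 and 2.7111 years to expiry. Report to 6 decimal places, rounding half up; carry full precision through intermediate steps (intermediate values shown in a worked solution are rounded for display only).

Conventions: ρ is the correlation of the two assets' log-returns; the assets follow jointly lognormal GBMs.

σ_eff = √(σ₁² + σ₂² − 2ρσ₁σ₂) = √(0.3687² + 0.4783² − 2·0.8446·0.3687·0.4783) = 0.258499
d₁ = (ln(S₁/S₂) + (q₂ − q₁ + σ_eff²/2)T) / (σ_eff√T) = (ln(105.5/112.68) + (0.0 − 0.0 + 0.033411)·2.0428) / 0.369463 = 0.006524
d₂ = d₁ − σ_eff√T = 0.006524 − 0.369463 = -0.362939
N(d₁) = 0.502603,  N(d₂) = 0.358325
V = S₁·e^{−q₁T}·N(d₁) − S₂·e^{−q₂T}·N(d₂) = 53.024595 − 40.376096 = 12.648499
[vanilla: KLM put K=109.66]
σ√T = 0.4783·√2.7111 = 0.787541
d₁ = (ln(S/K) + (r+σ²/2)T) / (σ√T) = (ln(112.68/109.66) + (0.0415+0.4783²/2)·2.7111) / 0.787541 = (0.027167 + 0.422621) / 0.787541 = 0.571130
d₂ = d₁ − σ√T = 0.571130 − 0.787541 = -0.216411
e^{−rT} = 0.893588
N(−d₁) = 0.283956,  N(−d₂) = 0.585666
price = K·e^{−rT}·N(−d₂) − S·N(−d₁) = 57.389931 − 31.996134 = 25.393797

exchange price = 12.648499
price(KLM put K=109.66) = 25.393797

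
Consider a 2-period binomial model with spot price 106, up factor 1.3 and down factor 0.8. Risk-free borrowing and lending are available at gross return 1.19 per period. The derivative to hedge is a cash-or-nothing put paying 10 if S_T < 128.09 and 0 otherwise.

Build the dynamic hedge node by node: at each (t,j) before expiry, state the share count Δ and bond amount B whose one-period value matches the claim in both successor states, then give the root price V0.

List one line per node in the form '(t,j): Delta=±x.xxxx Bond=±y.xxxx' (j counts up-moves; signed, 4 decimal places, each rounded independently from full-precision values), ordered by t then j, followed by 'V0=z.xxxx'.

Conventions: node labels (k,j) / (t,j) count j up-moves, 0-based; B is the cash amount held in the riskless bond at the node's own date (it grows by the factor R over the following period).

The replicating-portfolio and risk-neutral prices coincide; use p* = (1.19−0.8)/(1.3−0.8) = 0.7800 for the latter.
Expiry values: V(2,0)=10.0000, V(2,1)=10.0000, V(2,2)=0.0000
(1,0): S=84.8000. Δ = (V_up−V_dn)/(S_up−S_dn) = (10.0000−10.0000)/(110.2400−67.8400) = 0.0000. V = [p*·10.0000 + (1−p*)·10.0000]/1.19 = 8.4034. B = V − Δ·S = 8.4034.
(1,1): S=137.8000. Δ = (V_up−V_dn)/(S_up−S_dn) = (0.0000−10.0000)/(179.1400−110.2400) = -0.1451. V = [p*·0.0000 + (1−p*)·10.0000]/1.19 = 1.8487. B = V − Δ·S = 21.8487.
(0,0): S=106.0000. Δ = (V_up−V_dn)/(S_up−S_dn) = (1.8487−8.4034)/(137.8000−84.8000) = -0.1237. V = [p*·1.8487 + (1−p*)·8.4034]/1.19 = 2.7653. B = V − Δ·S = 15.8746.
Sanity check at the root: Δ(0,0)·S0 + B(0,0) reproduces V0 = 2.7653.

(0,0): Delta=-0.1237 Bond=15.8746
(1,0): Delta=0.0000 Bond=8.4034
(1,1): Delta=-0.1451 Bond=21.8487
V0=2.7653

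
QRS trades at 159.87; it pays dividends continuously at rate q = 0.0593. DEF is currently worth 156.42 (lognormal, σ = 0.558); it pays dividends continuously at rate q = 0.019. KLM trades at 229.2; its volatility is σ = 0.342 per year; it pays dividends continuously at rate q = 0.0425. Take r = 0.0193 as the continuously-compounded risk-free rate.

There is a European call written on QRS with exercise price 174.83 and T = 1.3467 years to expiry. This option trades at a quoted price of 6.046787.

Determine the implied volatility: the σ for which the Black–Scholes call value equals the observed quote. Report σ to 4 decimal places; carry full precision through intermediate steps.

At σ = 0.2006 the Black–Scholes value reproduces the quote:
σ√T = 0.2006·√1.3467 = 0.232791
d₁ = (ln(S/K) + (r−q+σ²/2)T) / (σ√T) = (ln(159.87/174.83) + (0.0193−0.0593+0.2006²/2)·1.3467) / 0.232791 = (-0.089453 − 0.026772) / 0.232791 = -0.499268
d₂ = d₁ − σ√T = -0.499268 − 0.232791 = -0.732060
e^{−rT} = 0.974344
e^{−qT} = 0.923246
N(d₁) = 0.308795,  N(d₂) = 0.232066
V = S·e^{−qT}·N(d₁) − K·e^{−rT}·N(d₂) = 45.577971 − 39.531184 = 6.046787 (matching the quote); vega is positive throughout, so no other σ reproduces this price

sigma = 0.2006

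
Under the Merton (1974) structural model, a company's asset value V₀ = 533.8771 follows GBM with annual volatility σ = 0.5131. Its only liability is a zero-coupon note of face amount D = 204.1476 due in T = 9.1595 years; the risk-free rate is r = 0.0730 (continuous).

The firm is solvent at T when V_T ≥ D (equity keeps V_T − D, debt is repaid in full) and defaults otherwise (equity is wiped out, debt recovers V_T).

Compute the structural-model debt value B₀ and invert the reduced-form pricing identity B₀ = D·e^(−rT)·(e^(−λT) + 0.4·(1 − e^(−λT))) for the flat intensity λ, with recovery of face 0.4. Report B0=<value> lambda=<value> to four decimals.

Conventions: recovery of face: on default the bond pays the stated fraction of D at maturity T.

With assets at 533.8771 and a single debt payment of 204.1476 at 9.1595 years:
d₁ = [ln(V₀/D) + (r + σ²/2)T] / (σ√T)
   = [ln(533.8771/204.1476) + (0.0730 + 0.5·0.5131²)·9.1595] / (0.5131·√9.1595)
   = [0.961322 + 1.874362] / 1.552880 = 1.826081
d₂ = d₁ − σ√T = 1.826081 − 1.552880 = 0.273201
N(d₁) = 0.966081,  N(d₂) = 0.607650,  e^(−rT) = 0.512403
E₀ = V₀·N(d₁) − D·e^(−rT)·N(d₂)
   = 533.8771·0.966081 − 204.1476·0.512403·0.607650 = 452.204676
B₀ = V₀ − E₀ = 533.8771 − 452.204676 = 81.672424
e^(−λT) = (B₀·e^(rT)/D − 0.4)/(1 − 0.4) = (81.6724·1.951588/204.1476 − 0.4)/0.6 = 0.63460499
λ = −ln(0.63460499)/9.1595 = 0.049648

B0=81.6724 lambda=0.0496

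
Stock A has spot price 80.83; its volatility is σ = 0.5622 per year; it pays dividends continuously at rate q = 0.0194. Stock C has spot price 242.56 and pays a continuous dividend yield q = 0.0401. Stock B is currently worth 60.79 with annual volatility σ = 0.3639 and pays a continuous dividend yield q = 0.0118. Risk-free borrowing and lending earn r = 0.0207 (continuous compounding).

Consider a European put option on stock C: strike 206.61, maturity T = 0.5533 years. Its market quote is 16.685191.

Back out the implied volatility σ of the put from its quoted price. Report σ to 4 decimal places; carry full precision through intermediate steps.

sigma = 0.4668

At σ = 0.4668 the Black–Scholes value reproduces the quote:
σ√T = 0.4668·√0.5533 = 0.347225
d₁ = (ln(S/K) + (r−q+σ²/2)T) / (σ√T) = (ln(242.56/206.61) + (0.0207−0.0401+0.4668²/2)·0.5533) / 0.347225 = (0.160416 + 0.049549) / 0.347225 = 0.604693
d₂ = d₁ − σ√T = 0.604693 − 0.347225 = 0.257468
e^{−rT} = 0.988612
e^{−qT} = 0.978057
N(−d₁) = 0.272691,  N(−d₂) = 0.398409
V = K·e^{−rT}·N(−d₂) − S·e^{−qT}·N(−d₁) = 81.377807 − 64.692616 = 16.685191 (the observed quote) — the price is monotone increasing in volatility, hence this σ is the only solution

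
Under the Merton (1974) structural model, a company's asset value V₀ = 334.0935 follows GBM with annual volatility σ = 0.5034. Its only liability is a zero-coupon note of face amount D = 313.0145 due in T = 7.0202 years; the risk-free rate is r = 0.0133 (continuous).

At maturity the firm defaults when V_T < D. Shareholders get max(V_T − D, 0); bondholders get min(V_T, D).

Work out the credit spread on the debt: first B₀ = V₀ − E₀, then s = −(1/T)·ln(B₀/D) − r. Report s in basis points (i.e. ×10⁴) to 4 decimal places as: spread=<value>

With assets at 334.0935 and a single debt payment of 313.0145 at 7.0202 years:
d₁ = [ln(V₀/D) + (r + σ²/2)T] / (σ√T)
   = [ln(334.0935/313.0145) + (0.0133 + 0.5·0.5034²)·7.0202] / (0.5034·√7.0202)
   = [0.065171 + 0.982869] / 1.333792 = 0.785760
d₂ = d₁ − σ√T = 0.785760 − 1.333792 = -0.548032
N(d₁) = 0.783996,  N(d₂) = 0.291835,  e^(−rT) = 0.910858
E₀ = V₀·N(d₁) − D·e^(−rT)·N(d₂)
   = 334.0935·0.783996 − 313.0145·0.910858·0.291835 = 178.722355
B₀ = V₀ − E₀ = 334.0935 − 178.722355 = 155.371145
spread = −(1/T)·ln(B₀/D) − r = −(1/7.0202)·ln(155.371145/313.0145) − 0.0133 = 0.08647391
in basis points: 0.08647391 × 10⁴ = 864.7391 bp

spread=864.7391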